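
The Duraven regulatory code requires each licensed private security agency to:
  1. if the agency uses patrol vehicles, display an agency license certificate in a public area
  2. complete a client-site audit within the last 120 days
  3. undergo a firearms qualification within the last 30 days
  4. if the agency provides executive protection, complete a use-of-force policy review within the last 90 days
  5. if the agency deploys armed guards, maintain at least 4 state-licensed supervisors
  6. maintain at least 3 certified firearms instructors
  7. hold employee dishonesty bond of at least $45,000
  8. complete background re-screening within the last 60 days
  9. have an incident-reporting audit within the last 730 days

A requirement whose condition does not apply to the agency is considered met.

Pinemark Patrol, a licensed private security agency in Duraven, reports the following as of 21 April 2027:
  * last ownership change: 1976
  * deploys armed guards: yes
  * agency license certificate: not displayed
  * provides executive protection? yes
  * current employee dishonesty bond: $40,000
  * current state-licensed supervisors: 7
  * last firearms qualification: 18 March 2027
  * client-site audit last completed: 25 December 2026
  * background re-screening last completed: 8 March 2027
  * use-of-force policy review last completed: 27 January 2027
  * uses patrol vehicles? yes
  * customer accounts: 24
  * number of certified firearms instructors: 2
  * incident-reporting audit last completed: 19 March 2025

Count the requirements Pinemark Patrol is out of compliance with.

5

1. condition 'uses patrol vehicles' holds; agency license certificate absent → not met
2. client-site audit 117 days ago vs limit 120 → met
3. firearms qualification 34 days ago vs limit 30 → not met
4. condition 'provides executive protection' holds; use-of-force policy review 84 days ago vs limit 90 → met
5. condition 'deploys armed guards' holds; state-licensed supervisors 7 ≥ 4 → met
6. certified firearms instructors 2 < 3 → not met
7. employee dishonesty bond $40,000 < $45,000 → not met
8. background re-screening 44 days ago vs limit 60 → met
9. incident-reporting audit 763 days ago vs limit 730 → not met
Not met: 5 of 9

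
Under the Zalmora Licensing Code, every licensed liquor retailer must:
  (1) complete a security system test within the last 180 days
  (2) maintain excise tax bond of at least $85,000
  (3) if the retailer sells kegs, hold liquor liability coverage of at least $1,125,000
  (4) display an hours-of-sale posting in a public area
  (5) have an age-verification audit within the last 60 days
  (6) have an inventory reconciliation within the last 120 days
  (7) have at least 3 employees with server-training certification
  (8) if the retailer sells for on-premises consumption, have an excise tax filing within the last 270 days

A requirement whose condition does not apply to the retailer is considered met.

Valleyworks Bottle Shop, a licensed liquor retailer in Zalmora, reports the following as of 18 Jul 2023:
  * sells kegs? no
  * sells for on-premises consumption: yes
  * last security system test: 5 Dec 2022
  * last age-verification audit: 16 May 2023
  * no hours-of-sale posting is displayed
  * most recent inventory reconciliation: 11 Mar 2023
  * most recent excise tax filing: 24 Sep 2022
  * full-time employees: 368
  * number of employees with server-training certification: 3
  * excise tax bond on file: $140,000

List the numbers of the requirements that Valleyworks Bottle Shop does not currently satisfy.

1. security system test 225 days ago vs limit 180 → not met
2. excise tax bond $140,000 ≥ $85,000 → met
3. condition 'sells kegs' does not hold → requirement n/a → met
4. hours-of-sale posting absent → not met
5. age-verification audit 63 days ago vs limit 60 → not met
6. inventory reconciliation 129 days ago vs limit 120 → not met
7. employees with server-training certification 3 ≥ 3 → met
8. condition 'sells for on-premises consumption' holds; excise tax filing 297 days ago vs limit 270 → not met
Not met: 1, 4, 5, 6, 8

1, 4, 5, 6, 8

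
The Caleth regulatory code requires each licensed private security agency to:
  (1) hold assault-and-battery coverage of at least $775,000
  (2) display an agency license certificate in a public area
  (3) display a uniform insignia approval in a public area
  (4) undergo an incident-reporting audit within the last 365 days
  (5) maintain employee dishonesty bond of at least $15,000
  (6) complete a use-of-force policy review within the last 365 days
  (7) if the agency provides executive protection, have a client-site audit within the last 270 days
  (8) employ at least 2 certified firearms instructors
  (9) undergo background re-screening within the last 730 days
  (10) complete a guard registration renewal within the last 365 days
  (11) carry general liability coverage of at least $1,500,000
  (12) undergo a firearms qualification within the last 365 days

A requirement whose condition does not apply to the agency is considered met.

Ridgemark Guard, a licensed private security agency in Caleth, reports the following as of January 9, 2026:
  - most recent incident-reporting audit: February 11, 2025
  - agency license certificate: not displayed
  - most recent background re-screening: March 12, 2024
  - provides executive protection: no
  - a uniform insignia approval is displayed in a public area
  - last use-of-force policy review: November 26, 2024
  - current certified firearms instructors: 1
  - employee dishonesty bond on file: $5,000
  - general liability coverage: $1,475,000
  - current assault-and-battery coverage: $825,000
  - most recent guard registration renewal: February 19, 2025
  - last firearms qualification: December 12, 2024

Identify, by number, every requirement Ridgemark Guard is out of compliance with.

2, 5, 6, 8, 11, 12

1. assault-and-battery coverage $825,000 ≥ $775,000 → met
2. agency license certificate absent → not met
3. uniform insignia approval present → met
4. incident-reporting audit 332 days ago vs limit 365 → met
5. employee dishonesty bond $5,000 < $15,000 → not met
6. use-of-force policy review 409 days ago vs limit 365 → not met
7. condition 'provides executive protection' does not hold → requirement n/a → met
8. certified firearms instructors 1 < 2 → not met
9. background re-screening 668 days ago vs limit 730 → met
10. guard registration renewal 324 days ago vs limit 365 → met
11. general liability coverage $1,475,000 < $1,500,000 → not met
12. firearms qualification 393 days ago vs limit 365 → not met
Not met: 2, 5, 6, 8, 11, 12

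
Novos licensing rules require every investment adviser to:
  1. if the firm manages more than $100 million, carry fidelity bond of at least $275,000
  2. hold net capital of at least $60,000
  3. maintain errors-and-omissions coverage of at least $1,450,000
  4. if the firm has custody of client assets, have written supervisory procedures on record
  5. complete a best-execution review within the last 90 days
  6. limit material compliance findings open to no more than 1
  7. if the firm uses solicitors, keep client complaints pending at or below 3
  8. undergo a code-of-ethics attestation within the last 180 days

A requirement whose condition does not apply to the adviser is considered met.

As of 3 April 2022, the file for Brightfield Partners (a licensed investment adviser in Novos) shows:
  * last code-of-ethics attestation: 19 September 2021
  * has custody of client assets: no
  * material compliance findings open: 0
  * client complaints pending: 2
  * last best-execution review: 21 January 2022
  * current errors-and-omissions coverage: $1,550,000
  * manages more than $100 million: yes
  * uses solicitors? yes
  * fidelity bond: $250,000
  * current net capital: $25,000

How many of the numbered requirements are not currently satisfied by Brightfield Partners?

1. condition 'manages more than $100 million' holds; fidelity bond $250,000 < $275,000 → not met
2. net capital $25,000 < $60,000 → not met
3. errors-and-omissions coverage $1,550,000 ≥ $1,450,000 → met
4. condition 'has custody of client assets' does not hold → requirement n/a → met
5. best-execution review 72 days ago vs limit 90 → met
6. material compliance findings open 0 ≤ 1 → met
7. condition 'uses solicitors' holds; client complaints pending 2 ≤ 3 → met
8. code-of-ethics attestation 196 days ago vs limit 180 → not met
Not met: 3 of 8

3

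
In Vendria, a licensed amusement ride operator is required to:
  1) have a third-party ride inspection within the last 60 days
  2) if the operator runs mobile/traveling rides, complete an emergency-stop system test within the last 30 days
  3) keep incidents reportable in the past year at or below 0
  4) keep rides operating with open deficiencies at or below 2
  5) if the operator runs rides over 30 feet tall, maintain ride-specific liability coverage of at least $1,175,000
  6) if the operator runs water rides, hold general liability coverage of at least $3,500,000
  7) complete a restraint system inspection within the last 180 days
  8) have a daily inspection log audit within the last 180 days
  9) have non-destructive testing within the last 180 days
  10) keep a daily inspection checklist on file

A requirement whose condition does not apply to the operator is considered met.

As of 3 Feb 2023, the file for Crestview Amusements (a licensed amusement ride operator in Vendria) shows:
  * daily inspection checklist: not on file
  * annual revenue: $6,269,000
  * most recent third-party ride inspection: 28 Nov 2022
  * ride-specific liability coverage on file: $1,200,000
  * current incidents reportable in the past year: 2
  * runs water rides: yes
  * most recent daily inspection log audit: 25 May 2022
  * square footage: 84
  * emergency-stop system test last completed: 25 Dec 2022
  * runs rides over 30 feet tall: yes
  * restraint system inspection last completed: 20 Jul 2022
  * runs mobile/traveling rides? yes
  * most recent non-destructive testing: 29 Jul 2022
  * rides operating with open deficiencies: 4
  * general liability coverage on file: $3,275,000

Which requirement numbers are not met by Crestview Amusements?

1. third-party ride inspection 67 days ago vs limit 60 → not met
2. condition 'runs mobile/traveling rides' holds; emergency-stop system test 40 days ago vs limit 30 → not met
3. incidents reportable in the past year 2 > 0 → not met
4. rides operating with open deficiencies 4 > 2 → not met
5. condition 'runs rides over 30 feet tall' holds; ride-specific liability coverage $1,200,000 ≥ $1,175,000 → met
6. condition 'runs water rides' holds; general liability coverage $3,275,000 < $3,500,000 → not met
7. restraint system inspection 198 days ago vs limit 180 → not met
8. daily inspection log audit 254 days ago vs limit 180 → not met
9. non-destructive testing 189 days ago vs limit 180 → not met
10. daily inspection checklist absent → not met
Not met: 1, 2, 3, 4, 6, 7, 8, 9, 10

1, 2, 3, 4, 6, 7, 8, 9, 10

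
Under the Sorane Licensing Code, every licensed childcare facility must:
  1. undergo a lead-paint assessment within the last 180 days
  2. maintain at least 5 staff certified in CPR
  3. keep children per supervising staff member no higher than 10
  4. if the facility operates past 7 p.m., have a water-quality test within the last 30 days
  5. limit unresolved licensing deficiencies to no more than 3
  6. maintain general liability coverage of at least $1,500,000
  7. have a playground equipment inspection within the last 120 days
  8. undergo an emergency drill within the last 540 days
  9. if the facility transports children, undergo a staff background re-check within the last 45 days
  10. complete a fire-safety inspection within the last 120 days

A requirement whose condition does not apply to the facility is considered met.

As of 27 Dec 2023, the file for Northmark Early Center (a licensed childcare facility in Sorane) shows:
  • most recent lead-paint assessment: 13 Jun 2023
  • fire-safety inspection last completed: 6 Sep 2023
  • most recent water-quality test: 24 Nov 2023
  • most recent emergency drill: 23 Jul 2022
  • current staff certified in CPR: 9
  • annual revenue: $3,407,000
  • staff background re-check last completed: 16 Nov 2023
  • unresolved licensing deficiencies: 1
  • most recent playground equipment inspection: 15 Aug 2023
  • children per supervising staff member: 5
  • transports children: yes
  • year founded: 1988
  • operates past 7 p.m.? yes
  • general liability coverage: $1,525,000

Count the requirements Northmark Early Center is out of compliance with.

3

1. lead-paint assessment 197 days ago vs limit 180 → not met
2. staff certified in CPR 9 ≥ 5 → met
3. children per supervising staff member 5 ≤ 10 → met
4. condition 'operates past 7 p.m.' holds; water-quality test 33 days ago vs limit 30 → not met
5. unresolved licensing deficiencies 1 ≤ 3 → met
6. general liability coverage $1,525,000 ≥ $1,500,000 → met
7. playground equipment inspection 134 days ago vs limit 120 → not met
8. emergency drill 522 days ago vs limit 540 → met
9. condition 'transports children' holds; staff background re-check 41 days ago vs limit 45 → met
10. fire-safety inspection 112 days ago vs limit 120 → met
Not met: 3 of 10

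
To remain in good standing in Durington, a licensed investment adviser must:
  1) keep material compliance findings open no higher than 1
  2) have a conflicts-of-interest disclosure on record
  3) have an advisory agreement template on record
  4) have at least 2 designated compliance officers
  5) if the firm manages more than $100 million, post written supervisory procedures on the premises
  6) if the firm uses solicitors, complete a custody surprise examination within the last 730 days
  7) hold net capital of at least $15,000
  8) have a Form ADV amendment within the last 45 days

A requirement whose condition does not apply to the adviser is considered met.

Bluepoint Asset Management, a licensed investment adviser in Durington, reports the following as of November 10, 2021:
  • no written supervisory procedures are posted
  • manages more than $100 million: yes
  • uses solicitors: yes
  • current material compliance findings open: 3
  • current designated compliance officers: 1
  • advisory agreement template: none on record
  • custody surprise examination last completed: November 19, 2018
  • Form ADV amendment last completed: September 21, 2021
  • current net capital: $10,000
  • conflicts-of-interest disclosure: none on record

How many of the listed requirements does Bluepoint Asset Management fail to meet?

8

1. material compliance findings open 3 > 1 → not met
2. conflicts-of-interest disclosure absent → not met
3. advisory agreement template absent → not met
4. designated compliance officers 1 < 2 → not met
5. condition 'manages more than $100 million' holds; written supervisory procedures absent → not met
6. condition 'uses solicitors' holds; custody surprise examination 1087 days ago vs limit 730 → not met
7. net capital $10,000 < $15,000 → not met
8. Form ADV amendment 50 days ago vs limit 45 → not met
Not met: 8 of 8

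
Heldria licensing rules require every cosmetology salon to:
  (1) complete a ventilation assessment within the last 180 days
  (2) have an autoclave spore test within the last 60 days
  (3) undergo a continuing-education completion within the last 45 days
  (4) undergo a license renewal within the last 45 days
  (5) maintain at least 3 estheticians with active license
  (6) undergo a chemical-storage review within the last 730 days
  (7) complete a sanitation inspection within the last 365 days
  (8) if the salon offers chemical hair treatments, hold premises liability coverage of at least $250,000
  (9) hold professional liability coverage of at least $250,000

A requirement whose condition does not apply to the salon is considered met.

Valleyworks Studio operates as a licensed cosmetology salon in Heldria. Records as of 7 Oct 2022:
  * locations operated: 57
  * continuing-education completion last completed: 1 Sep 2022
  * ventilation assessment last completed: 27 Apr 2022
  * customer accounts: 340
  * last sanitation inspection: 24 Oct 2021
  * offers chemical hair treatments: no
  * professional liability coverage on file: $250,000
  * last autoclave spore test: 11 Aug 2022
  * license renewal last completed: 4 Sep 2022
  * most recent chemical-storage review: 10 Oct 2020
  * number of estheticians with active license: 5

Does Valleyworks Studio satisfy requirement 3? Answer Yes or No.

Yes

3. continuing-education completion 36 days ago vs limit 45 → met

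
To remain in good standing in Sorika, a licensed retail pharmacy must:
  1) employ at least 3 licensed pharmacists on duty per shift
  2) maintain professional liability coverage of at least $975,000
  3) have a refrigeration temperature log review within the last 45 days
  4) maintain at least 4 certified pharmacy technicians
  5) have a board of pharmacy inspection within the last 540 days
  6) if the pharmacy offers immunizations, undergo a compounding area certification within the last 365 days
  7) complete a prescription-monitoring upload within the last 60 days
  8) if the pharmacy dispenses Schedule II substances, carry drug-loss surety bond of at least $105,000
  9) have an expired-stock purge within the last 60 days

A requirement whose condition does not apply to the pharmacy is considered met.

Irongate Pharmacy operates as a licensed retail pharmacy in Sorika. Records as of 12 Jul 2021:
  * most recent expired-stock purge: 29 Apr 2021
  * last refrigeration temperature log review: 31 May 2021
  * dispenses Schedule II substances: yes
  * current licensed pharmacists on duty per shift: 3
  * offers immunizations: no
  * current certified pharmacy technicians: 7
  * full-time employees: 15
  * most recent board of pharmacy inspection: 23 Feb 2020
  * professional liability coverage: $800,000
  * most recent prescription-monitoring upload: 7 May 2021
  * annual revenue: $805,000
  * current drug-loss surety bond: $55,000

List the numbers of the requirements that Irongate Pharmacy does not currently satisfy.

2, 7, 8, 9

1. licensed pharmacists on duty per shift 3 ≥ 3 → met
2. professional liability coverage $800,000 < $975,000 → not met
3. refrigeration temperature log review 42 days ago vs limit 45 → met
4. certified pharmacy technicians 7 ≥ 4 → met
5. board of pharmacy inspection 505 days ago vs limit 540 → met
6. condition 'offers immunizations' does not hold → requirement n/a → met
7. prescription-monitoring upload 66 days ago vs limit 60 → not met
8. condition 'dispenses Schedule II substances' holds; drug-loss surety bond $55,000 < $105,000 → not met
9. expired-stock purge 74 days ago vs limit 60 → not met
Not met: 2, 7, 8, 9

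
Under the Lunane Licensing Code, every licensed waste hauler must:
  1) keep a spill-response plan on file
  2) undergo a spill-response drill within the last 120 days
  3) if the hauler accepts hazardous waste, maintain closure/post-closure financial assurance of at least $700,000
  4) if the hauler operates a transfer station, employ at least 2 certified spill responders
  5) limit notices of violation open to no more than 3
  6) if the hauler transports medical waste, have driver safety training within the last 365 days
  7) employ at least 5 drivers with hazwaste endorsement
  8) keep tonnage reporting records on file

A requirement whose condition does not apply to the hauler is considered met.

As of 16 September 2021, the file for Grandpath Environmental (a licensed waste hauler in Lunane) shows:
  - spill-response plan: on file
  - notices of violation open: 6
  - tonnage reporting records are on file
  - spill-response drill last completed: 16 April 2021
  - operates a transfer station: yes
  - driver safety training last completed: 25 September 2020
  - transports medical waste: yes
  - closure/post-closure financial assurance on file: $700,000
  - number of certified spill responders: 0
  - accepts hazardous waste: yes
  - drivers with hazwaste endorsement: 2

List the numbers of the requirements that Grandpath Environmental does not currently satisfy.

1. spill-response plan present → met
2. spill-response drill 153 days ago vs limit 120 → not met
3. condition 'accepts hazardous waste' holds; closure/post-closure financial assurance $700,000 ≥ $700,000 → met
4. condition 'operates a transfer station' holds; certified spill responders 0 < 2 → not met
5. notices of violation open 6 > 3 → not met
6. condition 'transports medical waste' holds; driver safety training 356 days ago vs limit 365 → met
7. drivers with hazwaste endorsement 2 < 5 → not met
8. tonnage reporting records present → met
Not met: 2, 4, 5, 7

2, 4, 5, 7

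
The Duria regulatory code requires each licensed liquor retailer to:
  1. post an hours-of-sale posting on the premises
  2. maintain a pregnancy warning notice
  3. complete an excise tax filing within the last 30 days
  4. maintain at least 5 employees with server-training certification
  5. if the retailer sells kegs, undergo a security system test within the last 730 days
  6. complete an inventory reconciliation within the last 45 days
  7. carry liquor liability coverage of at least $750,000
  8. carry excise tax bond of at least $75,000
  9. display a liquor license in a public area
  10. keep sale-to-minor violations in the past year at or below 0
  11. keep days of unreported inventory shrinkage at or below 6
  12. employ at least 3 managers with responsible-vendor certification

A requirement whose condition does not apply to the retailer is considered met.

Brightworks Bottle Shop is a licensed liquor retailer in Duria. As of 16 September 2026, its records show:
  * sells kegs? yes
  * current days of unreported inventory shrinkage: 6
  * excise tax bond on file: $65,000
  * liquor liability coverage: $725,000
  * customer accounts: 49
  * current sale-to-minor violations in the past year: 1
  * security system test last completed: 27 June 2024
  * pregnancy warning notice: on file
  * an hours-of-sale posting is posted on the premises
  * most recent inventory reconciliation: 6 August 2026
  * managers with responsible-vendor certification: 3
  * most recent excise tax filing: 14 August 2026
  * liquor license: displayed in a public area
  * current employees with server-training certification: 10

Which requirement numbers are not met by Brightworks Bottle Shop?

3, 5, 7, 8, 10

1. hours-of-sale posting present → met
2. pregnancy warning notice present → met
3. excise tax filing 33 days ago vs limit 30 → not met
4. employees with server-training certification 10 ≥ 5 → met
5. condition 'sells kegs' holds; security system test 811 days ago vs limit 730 → not met
6. inventory reconciliation 41 days ago vs limit 45 → met
7. liquor liability coverage $725,000 < $750,000 → not met
8. excise tax bond $65,000 < $75,000 → not met
9. liquor license present → met
10. sale-to-minor violations in the past year 1 > 0 → not met
11. days of unreported inventory shrinkage 6 ≤ 6 → met
12. managers with responsible-vendor certification 3 ≥ 3 → met
Not met: 3, 5, 7, 8, 10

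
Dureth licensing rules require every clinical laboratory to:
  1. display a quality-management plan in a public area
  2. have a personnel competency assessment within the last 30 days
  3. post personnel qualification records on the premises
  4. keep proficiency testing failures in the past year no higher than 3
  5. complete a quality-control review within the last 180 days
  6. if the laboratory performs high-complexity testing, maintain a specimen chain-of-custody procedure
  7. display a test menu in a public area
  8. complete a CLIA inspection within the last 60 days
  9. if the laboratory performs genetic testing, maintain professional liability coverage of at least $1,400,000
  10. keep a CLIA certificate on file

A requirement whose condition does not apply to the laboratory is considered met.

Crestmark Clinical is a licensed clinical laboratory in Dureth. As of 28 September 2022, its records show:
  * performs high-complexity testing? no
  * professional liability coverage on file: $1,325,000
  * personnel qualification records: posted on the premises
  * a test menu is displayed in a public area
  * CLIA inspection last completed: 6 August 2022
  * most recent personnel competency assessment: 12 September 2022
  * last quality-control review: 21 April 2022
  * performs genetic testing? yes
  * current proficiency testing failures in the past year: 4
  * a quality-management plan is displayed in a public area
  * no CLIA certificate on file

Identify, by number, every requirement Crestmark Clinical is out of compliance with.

4, 9, 10

1. quality-management plan present → met
2. personnel competency assessment 16 days ago vs limit 30 → met
3. personnel qualification records present → met
4. proficiency testing failures in the past year 4 > 3 → not met
5. quality-control review 160 days ago vs limit 180 → met
6. condition 'performs high-complexity testing' does not hold → requirement n/a → met
7. test menu present → met
8. CLIA inspection 53 days ago vs limit 60 → met
9. condition 'performs genetic testing' holds; professional liability coverage $1,325,000 < $1,400,000 → not met
10. CLIA certificate absent → not met
Not met: 4, 9, 10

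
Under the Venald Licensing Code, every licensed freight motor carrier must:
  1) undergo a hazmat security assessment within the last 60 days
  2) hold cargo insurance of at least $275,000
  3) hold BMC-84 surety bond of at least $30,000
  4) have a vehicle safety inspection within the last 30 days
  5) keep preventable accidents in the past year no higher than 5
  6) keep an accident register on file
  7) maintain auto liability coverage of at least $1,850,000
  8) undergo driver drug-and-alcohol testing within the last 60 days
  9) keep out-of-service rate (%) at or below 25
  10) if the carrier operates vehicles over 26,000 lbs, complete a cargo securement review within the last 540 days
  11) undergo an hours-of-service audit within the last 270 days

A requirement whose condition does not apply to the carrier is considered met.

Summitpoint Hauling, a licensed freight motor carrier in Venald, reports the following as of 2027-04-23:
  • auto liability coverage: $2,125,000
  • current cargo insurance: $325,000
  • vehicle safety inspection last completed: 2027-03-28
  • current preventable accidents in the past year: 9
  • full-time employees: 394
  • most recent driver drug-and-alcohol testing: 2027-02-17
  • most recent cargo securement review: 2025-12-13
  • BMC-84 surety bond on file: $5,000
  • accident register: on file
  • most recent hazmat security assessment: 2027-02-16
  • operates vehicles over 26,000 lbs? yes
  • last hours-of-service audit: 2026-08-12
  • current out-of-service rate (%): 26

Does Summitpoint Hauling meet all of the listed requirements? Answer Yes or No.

1. hazmat security assessment 66 days ago vs limit 60 → not met
2. cargo insurance $325,000 ≥ $275,000 → met
3. BMC-84 surety bond $5,000 < $30,000 → not met
4. vehicle safety inspection 26 days ago vs limit 30 → met
5. preventable accidents in the past year 9 > 5 → not met
6. accident register present → met
7. auto liability coverage $2,125,000 ≥ $1,850,000 → met
8. driver drug-and-alcohol testing 65 days ago vs limit 60 → not met
9. out-of-service rate (%) 26 > 25 → not met
10. condition 'operates vehicles over 26,000 lbs' holds; cargo securement review 496 days ago vs limit 540 → met
11. hours-of-service audit 254 days ago vs limit 270 → met
Not met: 1, 3, 5, 8, 9

No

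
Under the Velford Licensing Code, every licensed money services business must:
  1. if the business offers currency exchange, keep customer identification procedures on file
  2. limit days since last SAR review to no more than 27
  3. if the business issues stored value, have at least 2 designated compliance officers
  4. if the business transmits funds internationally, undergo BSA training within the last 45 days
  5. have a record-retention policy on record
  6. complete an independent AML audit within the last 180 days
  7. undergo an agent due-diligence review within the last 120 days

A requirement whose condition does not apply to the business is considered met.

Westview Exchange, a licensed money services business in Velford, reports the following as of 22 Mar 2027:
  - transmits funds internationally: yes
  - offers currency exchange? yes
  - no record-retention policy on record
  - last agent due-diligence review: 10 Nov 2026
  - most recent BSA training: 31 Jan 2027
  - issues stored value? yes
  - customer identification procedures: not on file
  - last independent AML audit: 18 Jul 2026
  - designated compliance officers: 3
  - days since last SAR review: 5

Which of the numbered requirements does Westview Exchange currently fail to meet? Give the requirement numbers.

1. condition 'offers currency exchange' holds; customer identification procedures absent → not met
2. days since last SAR review 5 ≤ 27 → met
3. condition 'issues stored value' holds; designated compliance officers 3 ≥ 2 → met
4. condition 'transmits funds internationally' holds; BSA training 50 days ago vs limit 45 → not met
5. record-retention policy absent → not met
6. independent AML audit 247 days ago vs limit 180 → not met
7. agent due-diligence review 132 days ago vs limit 120 → not met
Not met: 1, 4, 5, 6, 7

1, 4, 5, 6, 7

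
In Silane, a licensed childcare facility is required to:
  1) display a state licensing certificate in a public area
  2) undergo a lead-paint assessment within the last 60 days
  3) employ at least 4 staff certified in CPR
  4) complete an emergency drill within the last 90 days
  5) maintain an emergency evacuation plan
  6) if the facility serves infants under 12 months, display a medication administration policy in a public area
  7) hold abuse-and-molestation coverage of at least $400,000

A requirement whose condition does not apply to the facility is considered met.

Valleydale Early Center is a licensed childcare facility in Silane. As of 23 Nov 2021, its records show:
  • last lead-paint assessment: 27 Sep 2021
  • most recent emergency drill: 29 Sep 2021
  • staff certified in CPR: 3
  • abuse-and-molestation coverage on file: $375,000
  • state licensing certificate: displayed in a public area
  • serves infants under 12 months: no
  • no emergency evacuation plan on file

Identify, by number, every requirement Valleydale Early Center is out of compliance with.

1. state licensing certificate present → met
2. lead-paint assessment 57 days ago vs limit 60 → met
3. staff certified in CPR 3 < 4 → not met
4. emergency drill 55 days ago vs limit 90 → met
5. emergency evacuation plan absent → not met
6. condition 'serves infants under 12 months' does not hold → requirement n/a → met
7. abuse-and-molestation coverage $375,000 < $400,000 → not met
Not met: 3, 5, 7

3, 5, 7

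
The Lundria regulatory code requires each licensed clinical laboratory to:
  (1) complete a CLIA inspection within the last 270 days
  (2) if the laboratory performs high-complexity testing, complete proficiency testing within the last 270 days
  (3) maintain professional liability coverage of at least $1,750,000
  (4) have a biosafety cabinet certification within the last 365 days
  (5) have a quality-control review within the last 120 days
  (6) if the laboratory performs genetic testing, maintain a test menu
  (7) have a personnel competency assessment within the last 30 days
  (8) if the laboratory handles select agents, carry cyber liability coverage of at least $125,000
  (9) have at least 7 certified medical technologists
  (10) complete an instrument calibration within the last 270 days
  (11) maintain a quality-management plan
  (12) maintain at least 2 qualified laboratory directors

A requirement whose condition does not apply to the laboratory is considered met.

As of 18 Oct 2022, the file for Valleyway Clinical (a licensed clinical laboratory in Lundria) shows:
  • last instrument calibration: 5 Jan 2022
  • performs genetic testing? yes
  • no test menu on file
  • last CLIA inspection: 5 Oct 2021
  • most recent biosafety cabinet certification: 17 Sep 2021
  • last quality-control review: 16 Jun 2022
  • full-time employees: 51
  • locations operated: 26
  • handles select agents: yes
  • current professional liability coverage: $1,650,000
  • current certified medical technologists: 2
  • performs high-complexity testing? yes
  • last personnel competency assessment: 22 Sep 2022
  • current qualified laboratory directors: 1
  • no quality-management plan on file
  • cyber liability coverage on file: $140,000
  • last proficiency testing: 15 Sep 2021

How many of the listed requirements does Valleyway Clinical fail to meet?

10

1. CLIA inspection 378 days ago vs limit 270 → not met
2. condition 'performs high-complexity testing' holds; proficiency testing 398 days ago vs limit 270 → not met
3. professional liability coverage $1,650,000 < $1,750,000 → not met
4. biosafety cabinet certification 396 days ago vs limit 365 → not met
5. quality-control review 124 days ago vs limit 120 → not met
6. condition 'performs genetic testing' holds; test menu absent → not met
7. personnel competency assessment 26 days ago vs limit 30 → met
8. condition 'handles select agents' holds; cyber liability coverage $140,000 ≥ $125,000 → met
9. certified medical technologists 2 < 7 → not met
10. instrument calibration 286 days ago vs limit 270 → not met
11. quality-management plan absent → not met
12. qualified laboratory directors 1 < 2 → not met
Not met: 10 of 12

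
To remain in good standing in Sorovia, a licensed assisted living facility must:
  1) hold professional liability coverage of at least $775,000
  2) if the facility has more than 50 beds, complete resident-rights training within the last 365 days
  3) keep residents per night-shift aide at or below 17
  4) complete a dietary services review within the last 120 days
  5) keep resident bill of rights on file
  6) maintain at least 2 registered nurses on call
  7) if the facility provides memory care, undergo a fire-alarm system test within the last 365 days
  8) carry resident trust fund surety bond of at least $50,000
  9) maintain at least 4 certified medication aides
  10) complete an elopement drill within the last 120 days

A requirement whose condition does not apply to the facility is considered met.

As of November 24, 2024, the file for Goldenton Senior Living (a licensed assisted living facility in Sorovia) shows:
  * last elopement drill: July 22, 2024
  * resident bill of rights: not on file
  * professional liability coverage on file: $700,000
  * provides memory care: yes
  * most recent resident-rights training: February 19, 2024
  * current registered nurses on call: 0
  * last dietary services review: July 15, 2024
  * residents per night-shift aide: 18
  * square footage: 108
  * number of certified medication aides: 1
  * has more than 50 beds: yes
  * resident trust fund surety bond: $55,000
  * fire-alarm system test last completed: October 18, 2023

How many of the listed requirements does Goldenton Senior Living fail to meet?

1. professional liability coverage $700,000 < $775,000 → not met
2. condition 'has more than 50 beds' holds; resident-rights training 279 days ago vs limit 365 → met
3. residents per night-shift aide 18 > 17 → not met
4. dietary services review 132 days ago vs limit 120 → not met
5. resident bill of rights absent → not met
6. registered nurses on call 0 < 2 → not met
7. condition 'provides memory care' holds; fire-alarm system test 403 days ago vs limit 365 → not met
8. resident trust fund surety bond $55,000 ≥ $50,000 → met
9. certified medication aides 1 < 4 → not met
10. elopement drill 125 days ago vs limit 120 → not met
Not met: 8 of 10

8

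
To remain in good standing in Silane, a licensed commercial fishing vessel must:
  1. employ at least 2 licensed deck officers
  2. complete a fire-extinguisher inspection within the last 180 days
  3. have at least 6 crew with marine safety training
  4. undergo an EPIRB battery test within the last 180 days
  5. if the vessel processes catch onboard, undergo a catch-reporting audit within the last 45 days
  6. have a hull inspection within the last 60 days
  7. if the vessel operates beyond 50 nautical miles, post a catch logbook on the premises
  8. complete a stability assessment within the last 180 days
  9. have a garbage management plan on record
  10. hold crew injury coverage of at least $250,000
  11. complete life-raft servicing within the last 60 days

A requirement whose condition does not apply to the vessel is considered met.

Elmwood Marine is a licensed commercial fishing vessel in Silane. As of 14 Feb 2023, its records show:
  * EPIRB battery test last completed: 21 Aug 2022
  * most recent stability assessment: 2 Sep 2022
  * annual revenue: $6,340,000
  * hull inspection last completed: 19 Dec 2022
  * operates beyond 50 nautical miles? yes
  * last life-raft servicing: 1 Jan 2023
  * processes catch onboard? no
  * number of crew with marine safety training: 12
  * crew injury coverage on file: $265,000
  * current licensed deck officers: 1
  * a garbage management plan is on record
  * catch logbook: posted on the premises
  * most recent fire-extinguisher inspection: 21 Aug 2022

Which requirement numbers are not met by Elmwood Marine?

1

1. licensed deck officers 1 < 2 → not met
2. fire-extinguisher inspection 177 days ago vs limit 180 → met
3. crew with marine safety training 12 ≥ 6 → met
4. EPIRB battery test 177 days ago vs limit 180 → met
5. condition 'processes catch onboard' does not hold → requirement n/a → met
6. hull inspection 57 days ago vs limit 60 → met
7. condition 'operates beyond 50 nautical miles' holds; catch logbook present → met
8. stability assessment 165 days ago vs limit 180 → met
9. garbage management plan present → met
10. crew injury coverage $265,000 ≥ $250,000 → met
11. life-raft servicing 44 days ago vs limit 60 → met
Not met: 1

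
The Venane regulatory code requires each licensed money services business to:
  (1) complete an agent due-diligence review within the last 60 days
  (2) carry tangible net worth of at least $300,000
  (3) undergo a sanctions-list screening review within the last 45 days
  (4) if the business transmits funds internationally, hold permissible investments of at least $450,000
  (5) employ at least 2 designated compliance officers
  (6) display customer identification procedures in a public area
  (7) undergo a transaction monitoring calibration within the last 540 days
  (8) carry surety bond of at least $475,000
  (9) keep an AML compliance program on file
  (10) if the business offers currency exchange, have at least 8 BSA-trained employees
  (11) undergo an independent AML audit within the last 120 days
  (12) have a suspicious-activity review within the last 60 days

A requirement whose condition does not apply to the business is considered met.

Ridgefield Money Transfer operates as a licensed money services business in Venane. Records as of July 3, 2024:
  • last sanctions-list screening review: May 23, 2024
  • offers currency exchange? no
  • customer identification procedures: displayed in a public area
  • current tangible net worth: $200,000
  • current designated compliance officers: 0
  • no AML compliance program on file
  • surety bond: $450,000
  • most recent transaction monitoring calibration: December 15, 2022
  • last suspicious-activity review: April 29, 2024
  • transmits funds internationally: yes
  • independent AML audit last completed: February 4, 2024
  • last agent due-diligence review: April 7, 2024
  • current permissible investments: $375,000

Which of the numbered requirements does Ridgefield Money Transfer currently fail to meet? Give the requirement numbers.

1, 2, 4, 5, 7, 8, 9, 11, 12

1. agent due-diligence review 87 days ago vs limit 60 → not met
2. tangible net worth $200,000 < $300,000 → not met
3. sanctions-list screening review 41 days ago vs limit 45 → met
4. condition 'transmits funds internationally' holds; permissible investments $375,000 < $450,000 → not met
5. designated compliance officers 0 < 2 → not met
6. customer identification procedures present → met
7. transaction monitoring calibration 566 days ago vs limit 540 → not met
8. surety bond $450,000 < $475,000 → not met
9. AML compliance program absent → not met
10. condition 'offers currency exchange' does not hold → requirement n/a → met
11. independent AML audit 150 days ago vs limit 120 → not met
12. suspicious-activity review 65 days ago vs limit 60 → not met
Not met: 1, 2, 4, 5, 7, 8, 9, 11, 12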